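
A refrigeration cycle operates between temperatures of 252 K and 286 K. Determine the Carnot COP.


dT = 286 - 252 = 34 K
COP_carnot = T_cold / dT = 252 / 34
COP_carnot = 7.412

7.412


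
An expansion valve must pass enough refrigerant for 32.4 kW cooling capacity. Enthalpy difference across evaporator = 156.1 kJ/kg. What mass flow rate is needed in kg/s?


m_dot = Q / dh
m_dot = 32.4 / 156.1
m_dot = 0.2076 kg/s

0.2076


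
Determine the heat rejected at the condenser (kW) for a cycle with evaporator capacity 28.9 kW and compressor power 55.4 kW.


Q_cond = Q_evap + W
Q_cond = 28.9 + 55.4
Q_cond = 84.3 kW

84.3


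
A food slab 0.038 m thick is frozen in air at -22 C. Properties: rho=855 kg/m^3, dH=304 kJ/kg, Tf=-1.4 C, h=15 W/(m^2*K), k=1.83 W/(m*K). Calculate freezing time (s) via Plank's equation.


dT = -1.4 - (-22) = 20.6 K
term1 = a/(2h) = 0.038/(2*15) = 0.001266666667
term2 = a^2/(8k) = 0.038^2/(8*1.83) = 0.00009863387978
t = rho*dH*1000/dT * (term1 + term2)
t = 855*304*1000/20.6 * (0.001266666667 + 0.00009863387978)
t = 17227 s

17227


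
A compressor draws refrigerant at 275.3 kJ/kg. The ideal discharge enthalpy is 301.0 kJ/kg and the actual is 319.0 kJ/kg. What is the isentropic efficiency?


dh_ideal = 301.0 - 275.3 = 25.7 kJ/kg
dh_actual = 319.0 - 275.3 = 43.7 kJ/kg
eta_s = dh_ideal / dh_actual = 25.7 / 43.7
eta_s = 0.5881

0.5881


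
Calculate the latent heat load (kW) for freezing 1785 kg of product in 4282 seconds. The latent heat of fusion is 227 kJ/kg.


Q_lat = m * h_fg / t
Q_lat = 1785 * 227 / 4282
Q_lat = 94.63 kW

94.63


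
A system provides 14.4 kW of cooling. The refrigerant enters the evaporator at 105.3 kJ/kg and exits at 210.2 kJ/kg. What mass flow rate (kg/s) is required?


dh = 210.2 - 105.3 = 104.9 kJ/kg
m_dot = Q / dh = 14.4 / 104.9 = 0.1373 kg/s

0.1373


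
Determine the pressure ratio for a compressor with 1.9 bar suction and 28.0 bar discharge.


PR = P_high / P_low
PR = 28.0 / 1.9
PR = 14.737

14.737


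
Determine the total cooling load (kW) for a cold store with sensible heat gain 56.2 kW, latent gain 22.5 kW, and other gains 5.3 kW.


Q_total = Q_s + Q_l + Q_misc
Q_total = 56.2 + 22.5 + 5.3
Q_total = 84.0 kW

84.0


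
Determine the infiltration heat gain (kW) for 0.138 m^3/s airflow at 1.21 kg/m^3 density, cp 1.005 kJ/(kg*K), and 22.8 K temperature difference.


Q = V_dot * rho * cp * dT
Q = 0.138 * 1.21 * 1.005 * 22.8
Q = 3.826 kW

3.826


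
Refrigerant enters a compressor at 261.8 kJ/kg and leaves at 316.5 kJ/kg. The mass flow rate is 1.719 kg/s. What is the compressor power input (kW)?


dh = 316.5 - 261.8 = 54.7 kJ/kg
W = m_dot * dh = 1.719 * 54.7 = 94.03 kW

94.03


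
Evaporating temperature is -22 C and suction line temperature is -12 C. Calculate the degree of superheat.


Superheat = T_suction - T_evap
Superheat = -12 - (-22)
Superheat = 10 K

10


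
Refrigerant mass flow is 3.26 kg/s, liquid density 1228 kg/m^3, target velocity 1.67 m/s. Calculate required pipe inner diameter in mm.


A = m_dot / (rho * v) = 3.26 / (1228 * 1.67) = 0.001589654567 m^2
d = sqrt(4*A/pi) * 1000
d = 45.0 mm

45.0


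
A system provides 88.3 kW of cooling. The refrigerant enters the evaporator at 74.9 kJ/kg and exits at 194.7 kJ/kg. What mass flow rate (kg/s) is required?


dh = 194.7 - 74.9 = 119.8 kJ/kg
m_dot = Q / dh = 88.3 / 119.8 = 0.7371 kg/s

0.7371


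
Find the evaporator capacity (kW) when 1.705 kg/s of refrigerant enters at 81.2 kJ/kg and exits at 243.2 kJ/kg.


dh = 243.2 - 81.2 = 162.0 kJ/kg
Q_evap = m_dot * dh = 1.705 * 162.0
Q_evap = 276.21 kW

276.21


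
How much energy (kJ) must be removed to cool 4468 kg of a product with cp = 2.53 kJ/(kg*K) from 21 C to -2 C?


dT = 21 - (-2) = 23 K
Q = m * cp * dT = 4468 * 2.53 * 23
Q = 259993 kJ

259993


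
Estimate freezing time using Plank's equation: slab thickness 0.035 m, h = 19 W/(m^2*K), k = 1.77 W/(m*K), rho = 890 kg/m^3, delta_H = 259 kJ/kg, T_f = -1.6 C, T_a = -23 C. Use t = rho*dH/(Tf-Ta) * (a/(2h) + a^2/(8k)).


dT = -1.6 - (-23) = 21.4 K
term1 = a/(2h) = 0.035/(2*19) = 0.0009210526316
term2 = a^2/(8k) = 0.035^2/(8*1.77) = 0.00008651129944
t = rho*dH*1000/dT * (term1 + term2)
t = 890*259*1000/21.4 * (0.0009210526316 + 0.00008651129944)
t = 10853 s

10853


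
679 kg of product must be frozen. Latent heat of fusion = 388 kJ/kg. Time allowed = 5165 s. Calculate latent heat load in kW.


Q_lat = m * h_fg / t
Q_lat = 679 * 388 / 5165
Q_lat = 51.01 kW

51.01


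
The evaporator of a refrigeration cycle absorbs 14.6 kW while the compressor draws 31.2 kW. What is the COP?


COP = Q_evap / W
COP = 14.6 / 31.2
COP = 0.468

0.468


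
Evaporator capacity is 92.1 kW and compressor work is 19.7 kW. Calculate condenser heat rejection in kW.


Q_cond = Q_evap + W
Q_cond = 92.1 + 19.7
Q_cond = 111.8 kW

111.8


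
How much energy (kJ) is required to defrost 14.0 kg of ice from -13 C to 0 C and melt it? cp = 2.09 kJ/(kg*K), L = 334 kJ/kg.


Sensible heat = cp * dT = 2.09 * 13 = 27.17 kJ/kg
Total per kg = 27.17 + 334 = 361.17 kJ/kg
Q = m * total = 14.0 * 361.17
Q = 5056.4 kJ

5056.4


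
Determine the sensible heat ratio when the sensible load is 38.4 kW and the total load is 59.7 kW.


SHR = Q_sensible / Q_total
SHR = 38.4 / 59.7
SHR = 0.643

0.643


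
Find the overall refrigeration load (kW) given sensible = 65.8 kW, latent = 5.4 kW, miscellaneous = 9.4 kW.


Q_total = Q_s + Q_l + Q_misc
Q_total = 65.8 + 5.4 + 9.4
Q_total = 80.6 kW

80.6


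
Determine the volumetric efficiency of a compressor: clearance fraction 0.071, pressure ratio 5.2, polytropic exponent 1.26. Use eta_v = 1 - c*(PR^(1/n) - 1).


PR^(1/n) = 5.2^(1/1.26) = 3.70046774
eta_v = 1 - 0.071 * (3.70046774 - 1)
eta_v = 0.8083

0.8083


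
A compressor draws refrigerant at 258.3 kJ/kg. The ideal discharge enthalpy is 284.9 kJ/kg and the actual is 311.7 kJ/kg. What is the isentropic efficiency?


dh_ideal = 284.9 - 258.3 = 26.6 kJ/kg
dh_actual = 311.7 - 258.3 = 53.4 kJ/kg
eta_s = dh_ideal / dh_actual = 26.6 / 53.4
eta_s = 0.4981

0.4981


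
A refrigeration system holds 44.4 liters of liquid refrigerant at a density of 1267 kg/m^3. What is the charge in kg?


Charge = V * rho / 1000
Charge = 44.4 * 1267 / 1000
Charge = 56.25 kg

56.25


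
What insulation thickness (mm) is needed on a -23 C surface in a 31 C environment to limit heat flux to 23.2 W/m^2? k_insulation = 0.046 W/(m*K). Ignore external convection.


dT = 31 - (-23) = 54 K
thickness = k * dT / q_max * 1000
thickness = 0.046 * 54 / 23.2 * 1000
thickness = 107.1 mm

107.1


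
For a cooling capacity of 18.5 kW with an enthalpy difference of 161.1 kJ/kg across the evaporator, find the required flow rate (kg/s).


m_dot = Q / dh
m_dot = 18.5 / 161.1
m_dot = 0.1148 kg/s

0.1148


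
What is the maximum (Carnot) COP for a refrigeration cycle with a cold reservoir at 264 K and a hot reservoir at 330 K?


dT = 330 - 264 = 66 K
COP_carnot = T_cold / dT = 264 / 66
COP_carnot = 4.0

4.0


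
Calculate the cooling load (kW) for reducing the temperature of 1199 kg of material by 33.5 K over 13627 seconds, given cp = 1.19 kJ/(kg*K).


Q = m * cp * dT / t
Q = 1199 * 1.19 * 33.5 / 13627
Q = 3.508 kW

3.508


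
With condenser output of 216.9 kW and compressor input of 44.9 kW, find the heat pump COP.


COP_hp = Q_cond / W
COP_hp = 216.9 / 44.9
COP_hp = 4.831

4.831


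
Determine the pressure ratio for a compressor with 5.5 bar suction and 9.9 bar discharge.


PR = P_high / P_low
PR = 9.9 / 5.5
PR = 1.8

1.8


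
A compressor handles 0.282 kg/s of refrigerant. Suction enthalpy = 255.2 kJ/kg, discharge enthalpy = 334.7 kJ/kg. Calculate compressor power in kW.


dh = 334.7 - 255.2 = 79.5 kJ/kg
W = m_dot * dh = 0.282 * 79.5 = 22.42 kW

22.42


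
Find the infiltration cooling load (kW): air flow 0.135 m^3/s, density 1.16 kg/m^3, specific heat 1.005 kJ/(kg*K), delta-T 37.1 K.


Q = V_dot * rho * cp * dT
Q = 0.135 * 1.16 * 1.005 * 37.1
Q = 5.839 kW

5.839


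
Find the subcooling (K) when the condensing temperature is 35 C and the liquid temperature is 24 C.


Subcooling = T_cond - T_liquid
Subcooling = 35 - 24
Subcooling = 11 K

11


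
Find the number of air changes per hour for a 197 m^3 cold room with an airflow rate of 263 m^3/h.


ACH = flow / volume
ACH = 263 / 197
ACH = 1.335

1.335


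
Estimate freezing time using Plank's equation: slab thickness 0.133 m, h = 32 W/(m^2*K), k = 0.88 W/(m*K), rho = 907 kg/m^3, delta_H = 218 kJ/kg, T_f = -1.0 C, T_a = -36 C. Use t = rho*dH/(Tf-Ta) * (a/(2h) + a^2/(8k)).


dT = -1.0 - (-36) = 35.0 K
term1 = a/(2h) = 0.133/(2*32) = 0.002078125
term2 = a^2/(8k) = 0.133^2/(8*0.88) = 0.002512642045
t = rho*dH*1000/dT * (term1 + term2)
t = 907*218*1000/35.0 * (0.002078125 + 0.002512642045)
t = 25935 s

25935


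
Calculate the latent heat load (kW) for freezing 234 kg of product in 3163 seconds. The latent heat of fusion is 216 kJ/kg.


Q_lat = m * h_fg / t
Q_lat = 234 * 216 / 3163
Q_lat = 15.98 kW

15.98


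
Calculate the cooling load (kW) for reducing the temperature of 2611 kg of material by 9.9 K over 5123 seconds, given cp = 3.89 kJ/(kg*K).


Q = m * cp * dT / t
Q = 2611 * 3.89 * 9.9 / 5123
Q = 19.628 kW

19.628


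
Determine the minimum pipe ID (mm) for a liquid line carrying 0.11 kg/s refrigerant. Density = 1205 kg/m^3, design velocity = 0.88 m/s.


A = m_dot / (rho * v) = 0.11 / (1205 * 0.88) = 0.0001037344398 m^2
d = sqrt(4*A/pi) * 1000
d = 11.5 mm

11.5


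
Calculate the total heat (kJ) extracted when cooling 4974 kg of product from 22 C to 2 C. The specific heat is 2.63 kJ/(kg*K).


dT = 22 - (2) = 20 K
Q = m * cp * dT = 4974 * 2.63 * 20
Q = 261632 kJ

261632


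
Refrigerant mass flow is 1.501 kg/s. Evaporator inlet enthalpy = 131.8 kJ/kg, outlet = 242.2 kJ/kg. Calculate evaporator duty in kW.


dh = 242.2 - 131.8 = 110.4 kJ/kg
Q_evap = m_dot * dh = 1.501 * 110.4
Q_evap = 165.71 kW

165.71


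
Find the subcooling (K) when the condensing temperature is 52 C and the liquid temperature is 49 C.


Subcooling = T_cond - T_liquid
Subcooling = 52 - 49
Subcooling = 3 K

3


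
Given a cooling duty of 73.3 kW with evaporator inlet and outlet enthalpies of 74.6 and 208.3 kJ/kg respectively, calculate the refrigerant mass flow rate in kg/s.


dh = 208.3 - 74.6 = 133.7 kJ/kg
m_dot = Q / dh = 73.3 / 133.7 = 0.5482 kg/s

0.5482


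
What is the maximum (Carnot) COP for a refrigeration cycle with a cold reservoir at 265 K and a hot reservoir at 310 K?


dT = 310 - 265 = 45 K
COP_carnot = T_cold / dT = 265 / 45
COP_carnot = 5.889

5.889


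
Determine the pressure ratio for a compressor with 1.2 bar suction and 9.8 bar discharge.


PR = P_high / P_low
PR = 9.8 / 1.2
PR = 8.167

8.167


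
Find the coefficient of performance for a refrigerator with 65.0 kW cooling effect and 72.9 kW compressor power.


COP = Q_evap / W
COP = 65.0 / 72.9
COP = 0.892

0.892


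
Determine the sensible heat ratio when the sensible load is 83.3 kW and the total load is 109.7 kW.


SHR = Q_sensible / Q_total
SHR = 83.3 / 109.7
SHR = 0.759

0.759


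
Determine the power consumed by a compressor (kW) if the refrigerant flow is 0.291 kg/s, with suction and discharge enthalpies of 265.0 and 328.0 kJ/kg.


dh = 328.0 - 265.0 = 63.0 kJ/kg
W = m_dot * dh = 0.291 * 63.0 = 18.33 kW

18.33


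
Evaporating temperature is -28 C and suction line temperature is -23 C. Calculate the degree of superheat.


Superheat = T_suction - T_evap
Superheat = -23 - (-28)
Superheat = 5 K

5


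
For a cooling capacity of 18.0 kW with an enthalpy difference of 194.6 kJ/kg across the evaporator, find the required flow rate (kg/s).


m_dot = Q / dh
m_dot = 18.0 / 194.6
m_dot = 0.0925 kg/s

0.0925


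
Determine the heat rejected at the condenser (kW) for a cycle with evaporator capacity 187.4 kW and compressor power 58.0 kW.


Q_cond = Q_evap + W
Q_cond = 187.4 + 58.0
Q_cond = 245.4 kW

245.4


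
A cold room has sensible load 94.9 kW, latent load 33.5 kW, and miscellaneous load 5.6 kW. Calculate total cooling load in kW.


Q_total = Q_s + Q_l + Q_misc
Q_total = 94.9 + 33.5 + 5.6
Q_total = 134.0 kW

134.0


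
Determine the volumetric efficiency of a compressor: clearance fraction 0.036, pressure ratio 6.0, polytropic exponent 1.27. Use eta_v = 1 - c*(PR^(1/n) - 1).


PR^(1/n) = 6.0^(1/1.27) = 4.09937379
eta_v = 1 - 0.036 * (4.09937379 - 1)
eta_v = 0.8884

0.8884


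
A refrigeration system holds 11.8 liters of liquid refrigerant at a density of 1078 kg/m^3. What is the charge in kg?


Charge = V * rho / 1000
Charge = 11.8 * 1078 / 1000
Charge = 12.72 kg

12.72


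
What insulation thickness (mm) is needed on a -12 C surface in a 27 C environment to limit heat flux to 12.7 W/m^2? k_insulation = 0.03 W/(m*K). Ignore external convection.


dT = 27 - (-12) = 39 K
thickness = k * dT / q_max * 1000
thickness = 0.03 * 39 / 12.7 * 1000
thickness = 92.1 mm

92.1


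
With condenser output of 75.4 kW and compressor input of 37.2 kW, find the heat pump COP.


COP_hp = Q_cond / W
COP_hp = 75.4 / 37.2
COP_hp = 2.027

2.027


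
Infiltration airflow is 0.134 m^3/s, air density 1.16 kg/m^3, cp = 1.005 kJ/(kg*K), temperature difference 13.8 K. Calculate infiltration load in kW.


Q = V_dot * rho * cp * dT
Q = 0.134 * 1.16 * 1.005 * 13.8
Q = 2.156 kW

2.156


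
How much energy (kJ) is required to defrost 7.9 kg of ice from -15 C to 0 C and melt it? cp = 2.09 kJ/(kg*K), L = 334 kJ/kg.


Sensible heat = cp * dT = 2.09 * 15 = 31.35 kJ/kg
Total per kg = 31.35 + 334 = 365.35 kJ/kg
Q = m * total = 7.9 * 365.35
Q = 2886.3 kJ

2886.3


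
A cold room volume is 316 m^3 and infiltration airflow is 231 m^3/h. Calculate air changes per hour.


ACH = flow / volume
ACH = 231 / 316
ACH = 0.731

0.731


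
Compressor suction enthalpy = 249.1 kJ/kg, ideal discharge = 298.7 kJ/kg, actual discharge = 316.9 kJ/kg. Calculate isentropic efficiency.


dh_ideal = 298.7 - 249.1 = 49.6 kJ/kg
dh_actual = 316.9 - 249.1 = 67.8 kJ/kg
eta_s = dh_ideal / dh_actual = 49.6 / 67.8
eta_s = 0.7316

0.7316


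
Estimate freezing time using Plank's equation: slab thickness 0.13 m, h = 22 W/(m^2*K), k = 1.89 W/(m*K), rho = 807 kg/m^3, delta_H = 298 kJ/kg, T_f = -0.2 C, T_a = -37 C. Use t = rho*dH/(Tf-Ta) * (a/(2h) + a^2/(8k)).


dT = -0.2 - (-37) = 36.8 K
term1 = a/(2h) = 0.13/(2*22) = 0.002954545455
term2 = a^2/(8k) = 0.13^2/(8*1.89) = 0.001117724868
t = rho*dH*1000/dT * (term1 + term2)
t = 807*298*1000/36.8 * (0.002954545455 + 0.001117724868)
t = 26612 s

26612


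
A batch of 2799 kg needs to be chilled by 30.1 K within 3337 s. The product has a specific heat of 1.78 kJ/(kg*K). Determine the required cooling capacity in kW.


Q = m * cp * dT / t
Q = 2799 * 1.78 * 30.1 / 3337
Q = 44.94 kW

44.94


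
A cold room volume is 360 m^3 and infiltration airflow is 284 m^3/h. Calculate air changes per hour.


ACH = flow / volume
ACH = 284 / 360
ACH = 0.789

0.789


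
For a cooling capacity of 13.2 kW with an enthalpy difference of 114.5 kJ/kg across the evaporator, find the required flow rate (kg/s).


m_dot = Q / dh
m_dot = 13.2 / 114.5
m_dot = 0.1153 kg/s

0.1153


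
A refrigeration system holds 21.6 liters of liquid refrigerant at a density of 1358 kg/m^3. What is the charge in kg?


Charge = V * rho / 1000
Charge = 21.6 * 1358 / 1000
Charge = 29.33 kg

29.33


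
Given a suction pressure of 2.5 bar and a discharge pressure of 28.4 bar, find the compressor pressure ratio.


PR = P_high / P_low
PR = 28.4 / 2.5
PR = 11.36

11.36


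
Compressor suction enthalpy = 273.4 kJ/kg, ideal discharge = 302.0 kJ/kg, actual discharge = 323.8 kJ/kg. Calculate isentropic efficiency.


dh_ideal = 302.0 - 273.4 = 28.6 kJ/kg
dh_actual = 323.8 - 273.4 = 50.4 kJ/kg
eta_s = dh_ideal / dh_actual = 28.6 / 50.4
eta_s = 0.5675

0.5675


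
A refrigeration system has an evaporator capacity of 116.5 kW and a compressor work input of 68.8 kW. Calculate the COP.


COP = Q_evap / W
COP = 116.5 / 68.8
COP = 1.693

1.693


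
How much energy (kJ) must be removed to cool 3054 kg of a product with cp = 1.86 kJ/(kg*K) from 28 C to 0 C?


dT = 28 - (0) = 28 K
Q = m * cp * dT = 3054 * 1.86 * 28
Q = 159052 kJ

159052


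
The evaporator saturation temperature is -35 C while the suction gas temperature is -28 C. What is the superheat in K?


Superheat = T_suction - T_evap
Superheat = -28 - (-35)
Superheat = 7 K

7


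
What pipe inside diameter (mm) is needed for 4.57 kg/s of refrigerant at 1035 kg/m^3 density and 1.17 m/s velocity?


A = m_dot / (rho * v) = 4.57 / (1035 * 1.17) = 0.003773896528 m^2
d = sqrt(4*A/pi) * 1000
d = 69.3 mm

69.3


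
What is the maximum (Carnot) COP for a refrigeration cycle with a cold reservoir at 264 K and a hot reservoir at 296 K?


dT = 296 - 264 = 32 K
COP_carnot = T_cold / dT = 264 / 32
COP_carnot = 8.25

8.25


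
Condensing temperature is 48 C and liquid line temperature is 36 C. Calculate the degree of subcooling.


Subcooling = T_cond - T_liquid
Subcooling = 48 - 36
Subcooling = 12 K

12


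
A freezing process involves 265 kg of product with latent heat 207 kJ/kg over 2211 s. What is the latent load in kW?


Q_lat = m * h_fg / t
Q_lat = 265 * 207 / 2211
Q_lat = 24.81 kW

24.81


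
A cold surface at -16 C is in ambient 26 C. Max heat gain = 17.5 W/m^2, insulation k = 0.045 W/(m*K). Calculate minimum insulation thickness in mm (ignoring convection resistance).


dT = 26 - (-16) = 42 K
thickness = k * dT / q_max * 1000
thickness = 0.045 * 42 / 17.5 * 1000
thickness = 108.0 mm

108.0


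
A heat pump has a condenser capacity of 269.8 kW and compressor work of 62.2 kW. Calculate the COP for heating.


COP_hp = Q_cond / W
COP_hp = 269.8 / 62.2
COP_hp = 4.338

4.338


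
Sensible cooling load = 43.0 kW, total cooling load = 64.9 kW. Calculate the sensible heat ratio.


SHR = Q_sensible / Q_total
SHR = 43.0 / 64.9
SHR = 0.663

0.663


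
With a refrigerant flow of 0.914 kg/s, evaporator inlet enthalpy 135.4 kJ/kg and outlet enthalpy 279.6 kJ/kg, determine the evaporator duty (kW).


dh = 279.6 - 135.4 = 144.2 kJ/kg
Q_evap = m_dot * dh = 0.914 * 144.2
Q_evap = 131.8 kW

131.8


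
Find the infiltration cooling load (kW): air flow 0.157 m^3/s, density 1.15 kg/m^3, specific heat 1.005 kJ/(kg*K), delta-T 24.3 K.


Q = V_dot * rho * cp * dT
Q = 0.157 * 1.15 * 1.005 * 24.3
Q = 4.409 kW

4.409


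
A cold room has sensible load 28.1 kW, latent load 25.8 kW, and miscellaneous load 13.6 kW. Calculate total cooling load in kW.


Q_total = Q_s + Q_l + Q_misc
Q_total = 28.1 + 25.8 + 13.6
Q_total = 67.5 kW

67.5


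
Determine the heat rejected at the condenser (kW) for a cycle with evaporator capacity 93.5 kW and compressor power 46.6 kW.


Q_cond = Q_evap + W
Q_cond = 93.5 + 46.6
Q_cond = 140.1 kW

140.1


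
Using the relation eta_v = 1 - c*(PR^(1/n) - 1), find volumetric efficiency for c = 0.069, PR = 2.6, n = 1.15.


PR^(1/n) = 2.6^(1/1.15) = 2.29533664
eta_v = 1 - 0.069 * (2.29533664 - 1)
eta_v = 0.9106

0.9106


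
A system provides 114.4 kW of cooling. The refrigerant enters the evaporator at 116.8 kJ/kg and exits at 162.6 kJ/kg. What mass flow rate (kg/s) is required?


dh = 162.6 - 116.8 = 45.8 kJ/kg
m_dot = Q / dh = 114.4 / 45.8 = 2.4978 kg/s

2.4978


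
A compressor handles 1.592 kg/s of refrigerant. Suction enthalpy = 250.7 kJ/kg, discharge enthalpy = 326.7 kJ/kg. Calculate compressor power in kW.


dh = 326.7 - 250.7 = 76.0 kJ/kg
W = m_dot * dh = 1.592 * 76.0 = 120.99 kW

120.99


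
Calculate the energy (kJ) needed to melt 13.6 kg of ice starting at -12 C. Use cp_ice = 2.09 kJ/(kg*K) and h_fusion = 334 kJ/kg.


Sensible heat = cp * dT = 2.09 * 12 = 25.08 kJ/kg
Total per kg = 25.08 + 334 = 359.08 kJ/kg
Q = m * total = 13.6 * 359.08
Q = 4883.5 kJ

4883.5


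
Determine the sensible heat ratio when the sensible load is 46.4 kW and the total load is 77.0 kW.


SHR = Q_sensible / Q_total
SHR = 46.4 / 77.0
SHR = 0.603

0.603


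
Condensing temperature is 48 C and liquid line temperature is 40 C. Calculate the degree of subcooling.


Subcooling = T_cond - T_liquid
Subcooling = 48 - 40
Subcooling = 8 K

8


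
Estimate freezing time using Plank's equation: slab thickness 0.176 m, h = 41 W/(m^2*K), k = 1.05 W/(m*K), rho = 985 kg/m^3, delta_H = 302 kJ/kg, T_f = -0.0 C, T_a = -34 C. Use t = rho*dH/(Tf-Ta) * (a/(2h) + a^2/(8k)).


dT = -0.0 - (-34) = 34.0 K
term1 = a/(2h) = 0.176/(2*41) = 0.002146341463
term2 = a^2/(8k) = 0.176^2/(8*1.05) = 0.003687619048
t = rho*dH*1000/dT * (term1 + term2)
t = 985*302*1000/34.0 * (0.002146341463 + 0.003687619048)
t = 51042 s

51042


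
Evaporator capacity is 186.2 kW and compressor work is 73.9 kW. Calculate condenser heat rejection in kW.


Q_cond = Q_evap + W
Q_cond = 186.2 + 73.9
Q_cond = 260.1 kW

260.1


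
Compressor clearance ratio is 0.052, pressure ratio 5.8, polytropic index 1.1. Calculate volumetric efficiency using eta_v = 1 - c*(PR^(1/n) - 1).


PR^(1/n) = 5.8^(1/1.1) = 4.94339653
eta_v = 1 - 0.052 * (4.94339653 - 1)
eta_v = 0.7949

0.7949


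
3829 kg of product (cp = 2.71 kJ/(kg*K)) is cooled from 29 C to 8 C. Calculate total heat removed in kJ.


dT = 29 - (8) = 21 K
Q = m * cp * dT = 3829 * 2.71 * 21
Q = 217908 kJ

217908


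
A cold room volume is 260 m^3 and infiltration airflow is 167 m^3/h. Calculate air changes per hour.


ACH = flow / volume
ACH = 167 / 260
ACH = 0.642

0.642


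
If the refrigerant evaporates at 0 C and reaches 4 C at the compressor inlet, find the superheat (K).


Superheat = T_suction - T_evap
Superheat = 4 - (0)
Superheat = 4 K

4


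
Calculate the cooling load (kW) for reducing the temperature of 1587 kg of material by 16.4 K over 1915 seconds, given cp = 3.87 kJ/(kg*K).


Q = m * cp * dT / t
Q = 1587 * 3.87 * 16.4 / 1915
Q = 52.597 kW

52.597


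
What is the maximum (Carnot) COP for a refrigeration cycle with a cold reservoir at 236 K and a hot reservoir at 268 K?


dT = 268 - 236 = 32 K
COP_carnot = T_cold / dT = 236 / 32
COP_carnot = 7.375

7.375


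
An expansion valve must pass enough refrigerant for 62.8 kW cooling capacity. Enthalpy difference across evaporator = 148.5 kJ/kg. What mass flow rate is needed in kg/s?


m_dot = Q / dh
m_dot = 62.8 / 148.5
m_dot = 0.4229 kg/s

0.4229


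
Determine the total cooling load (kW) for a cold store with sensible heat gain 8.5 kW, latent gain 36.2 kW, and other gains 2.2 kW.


Q_total = Q_s + Q_l + Q_misc
Q_total = 8.5 + 36.2 + 2.2
Q_total = 46.9 kW

46.9


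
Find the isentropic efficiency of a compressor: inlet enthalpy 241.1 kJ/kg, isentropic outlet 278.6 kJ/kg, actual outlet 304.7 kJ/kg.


dh_ideal = 278.6 - 241.1 = 37.5 kJ/kg
dh_actual = 304.7 - 241.1 = 63.6 kJ/kg
eta_s = dh_ideal / dh_actual = 37.5 / 63.6
eta_s = 0.5896

0.5896


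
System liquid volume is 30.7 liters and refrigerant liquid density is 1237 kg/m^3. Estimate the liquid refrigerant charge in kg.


Charge = V * rho / 1000
Charge = 30.7 * 1237 / 1000
Charge = 37.98 kg

37.98


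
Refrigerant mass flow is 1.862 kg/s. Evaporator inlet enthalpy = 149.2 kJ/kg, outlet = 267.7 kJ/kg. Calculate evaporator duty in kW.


dh = 267.7 - 149.2 = 118.5 kJ/kg
Q_evap = m_dot * dh = 1.862 * 118.5
Q_evap = 220.65 kW

220.65


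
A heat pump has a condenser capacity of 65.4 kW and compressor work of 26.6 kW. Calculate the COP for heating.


COP_hp = Q_cond / W
COP_hp = 65.4 / 26.6
COP_hp = 2.459

2.459


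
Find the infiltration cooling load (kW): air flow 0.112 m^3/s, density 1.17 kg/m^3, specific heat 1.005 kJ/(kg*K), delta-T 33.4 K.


Q = V_dot * rho * cp * dT
Q = 0.112 * 1.17 * 1.005 * 33.4
Q = 4.399 kW

4.399


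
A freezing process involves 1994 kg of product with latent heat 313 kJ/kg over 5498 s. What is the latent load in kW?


Q_lat = m * h_fg / t
Q_lat = 1994 * 313 / 5498
Q_lat = 113.52 kW

113.52


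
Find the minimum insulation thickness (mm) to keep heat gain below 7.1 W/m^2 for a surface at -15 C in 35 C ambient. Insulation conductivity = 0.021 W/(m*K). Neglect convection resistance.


dT = 35 - (-15) = 50 K
thickness = k * dT / q_max * 1000
thickness = 0.021 * 50 / 7.1 * 1000
thickness = 147.9 mm

147.9


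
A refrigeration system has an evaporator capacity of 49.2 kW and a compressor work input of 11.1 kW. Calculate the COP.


COP = Q_evap / W
COP = 49.2 / 11.1
COP = 4.432

4.432


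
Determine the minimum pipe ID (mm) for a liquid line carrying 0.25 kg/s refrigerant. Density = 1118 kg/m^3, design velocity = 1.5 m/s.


A = m_dot / (rho * v) = 0.25 / (1118 * 1.5) = 0.0001490757305 m^2
d = sqrt(4*A/pi) * 1000
d = 13.8 mm

13.8


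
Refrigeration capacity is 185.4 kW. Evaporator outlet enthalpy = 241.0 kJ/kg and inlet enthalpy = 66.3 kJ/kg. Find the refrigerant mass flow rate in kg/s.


dh = 241.0 - 66.3 = 174.7 kJ/kg
m_dot = Q / dh = 185.4 / 174.7 = 1.0612 kg/s

1.0612


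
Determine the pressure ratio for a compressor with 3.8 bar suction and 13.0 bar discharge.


PR = P_high / P_low
PR = 13.0 / 3.8
PR = 3.421

3.421


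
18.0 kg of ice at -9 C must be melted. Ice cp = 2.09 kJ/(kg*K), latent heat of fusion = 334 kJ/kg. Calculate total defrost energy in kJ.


Sensible heat = cp * dT = 2.09 * 9 = 18.81 kJ/kg
Total per kg = 18.81 + 334 = 352.81 kJ/kg
Q = m * total = 18.0 * 352.81
Q = 6350.6 kJ

6350.6


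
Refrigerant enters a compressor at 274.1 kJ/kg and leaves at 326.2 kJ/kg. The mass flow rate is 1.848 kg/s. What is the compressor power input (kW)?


dh = 326.2 - 274.1 = 52.1 kJ/kg
W = m_dot * dh = 1.848 * 52.1 = 96.28 kW

96.28


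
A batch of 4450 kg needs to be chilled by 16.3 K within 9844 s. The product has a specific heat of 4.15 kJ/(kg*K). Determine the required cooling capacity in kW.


Q = m * cp * dT / t
Q = 4450 * 4.15 * 16.3 / 9844
Q = 30.579 kW

30.579


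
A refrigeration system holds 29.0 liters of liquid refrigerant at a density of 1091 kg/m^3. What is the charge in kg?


Charge = V * rho / 1000
Charge = 29.0 * 1091 / 1000
Charge = 31.64 kg

31.64


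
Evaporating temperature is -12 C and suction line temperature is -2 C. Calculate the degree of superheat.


Superheat = T_suction - T_evap
Superheat = -2 - (-12)
Superheat = 10 K

10


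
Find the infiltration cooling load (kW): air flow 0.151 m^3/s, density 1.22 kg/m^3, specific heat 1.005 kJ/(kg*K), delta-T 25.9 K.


Q = V_dot * rho * cp * dT
Q = 0.151 * 1.22 * 1.005 * 25.9
Q = 4.795 kW

4.795


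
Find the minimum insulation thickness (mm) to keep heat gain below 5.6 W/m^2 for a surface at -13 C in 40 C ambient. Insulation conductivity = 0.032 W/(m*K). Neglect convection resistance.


dT = 40 - (-13) = 53 K
thickness = k * dT / q_max * 1000
thickness = 0.032 * 53 / 5.6 * 1000
thickness = 302.9 mm

302.9


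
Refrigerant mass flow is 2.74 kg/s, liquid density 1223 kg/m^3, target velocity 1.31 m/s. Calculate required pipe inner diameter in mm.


A = m_dot / (rho * v) = 2.74 / (1223 * 1.31) = 0.001710223265 m^2
d = sqrt(4*A/pi) * 1000
d = 46.7 mm

46.7


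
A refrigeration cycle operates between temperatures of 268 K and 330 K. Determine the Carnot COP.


dT = 330 - 268 = 62 K
COP_carnot = T_cold / dT = 268 / 62
COP_carnot = 4.323

4.323


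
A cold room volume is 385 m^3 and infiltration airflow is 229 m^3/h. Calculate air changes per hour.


ACH = flow / volume
ACH = 229 / 385
ACH = 0.595

0.595


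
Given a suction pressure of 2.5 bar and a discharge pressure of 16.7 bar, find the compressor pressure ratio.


PR = P_high / P_low
PR = 16.7 / 2.5
PR = 6.68

6.68


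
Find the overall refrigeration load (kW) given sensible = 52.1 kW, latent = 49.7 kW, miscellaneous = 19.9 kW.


Q_total = Q_s + Q_l + Q_misc
Q_total = 52.1 + 49.7 + 19.9
Q_total = 121.7 kW

121.7


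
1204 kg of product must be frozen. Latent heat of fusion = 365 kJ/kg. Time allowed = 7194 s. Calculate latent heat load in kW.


Q_lat = m * h_fg / t
Q_lat = 1204 * 365 / 7194
Q_lat = 61.09 kW

61.09


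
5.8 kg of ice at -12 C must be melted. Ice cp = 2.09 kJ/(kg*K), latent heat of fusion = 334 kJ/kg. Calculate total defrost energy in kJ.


Sensible heat = cp * dT = 2.09 * 12 = 25.08 kJ/kg
Total per kg = 25.08 + 334 = 359.08 kJ/kg
Q = m * total = 5.8 * 359.08
Q = 2082.7 kJ

2082.7


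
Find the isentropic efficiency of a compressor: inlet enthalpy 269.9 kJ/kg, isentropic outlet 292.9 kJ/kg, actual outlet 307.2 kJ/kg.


dh_ideal = 292.9 - 269.9 = 23.0 kJ/kg
dh_actual = 307.2 - 269.9 = 37.3 kJ/kg
eta_s = dh_ideal / dh_actual = 23.0 / 37.3
eta_s = 0.6166

0.6166


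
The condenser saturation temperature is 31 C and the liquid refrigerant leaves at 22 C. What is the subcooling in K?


Subcooling = T_cond - T_liquid
Subcooling = 31 - 22
Subcooling = 9 K

9


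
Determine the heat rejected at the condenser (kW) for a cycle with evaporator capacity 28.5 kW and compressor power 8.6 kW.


Q_cond = Q_evap + W
Q_cond = 28.5 + 8.6
Q_cond = 37.1 kW

37.1


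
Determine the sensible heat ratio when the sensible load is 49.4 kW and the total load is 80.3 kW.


SHR = Q_sensible / Q_total
SHR = 49.4 / 80.3
SHR = 0.615

0.615


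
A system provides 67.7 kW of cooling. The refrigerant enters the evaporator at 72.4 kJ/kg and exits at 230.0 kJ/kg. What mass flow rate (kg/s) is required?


dh = 230.0 - 72.4 = 157.6 kJ/kg
m_dot = Q / dh = 67.7 / 157.6 = 0.4296 kg/s

0.4296


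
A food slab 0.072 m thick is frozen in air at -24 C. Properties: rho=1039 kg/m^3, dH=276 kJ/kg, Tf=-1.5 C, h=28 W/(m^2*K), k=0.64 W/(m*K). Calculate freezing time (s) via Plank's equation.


dT = -1.5 - (-24) = 22.5 K
term1 = a/(2h) = 0.072/(2*28) = 0.001285714286
term2 = a^2/(8k) = 0.072^2/(8*0.64) = 0.0010125
t = rho*dH*1000/dT * (term1 + term2)
t = 1039*276*1000/22.5 * (0.001285714286 + 0.0010125)
t = 29291 s

29291


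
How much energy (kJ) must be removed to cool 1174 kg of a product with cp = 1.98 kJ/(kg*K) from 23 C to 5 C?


dT = 23 - (5) = 18 K
Q = m * cp * dT = 1174 * 1.98 * 18
Q = 41841 kJ

41841


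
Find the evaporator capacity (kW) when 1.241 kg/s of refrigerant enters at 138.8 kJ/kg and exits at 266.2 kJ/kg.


dh = 266.2 - 138.8 = 127.4 kJ/kg
Q_evap = m_dot * dh = 1.241 * 127.4
Q_evap = 158.1 kW

158.1


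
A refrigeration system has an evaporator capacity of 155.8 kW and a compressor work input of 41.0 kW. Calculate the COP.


COP = Q_evap / W
COP = 155.8 / 41.0
COP = 3.8

3.8


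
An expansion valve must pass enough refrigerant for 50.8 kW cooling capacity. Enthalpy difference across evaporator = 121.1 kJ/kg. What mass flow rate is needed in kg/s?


m_dot = Q / dh
m_dot = 50.8 / 121.1
m_dot = 0.4195 kg/s

0.4195


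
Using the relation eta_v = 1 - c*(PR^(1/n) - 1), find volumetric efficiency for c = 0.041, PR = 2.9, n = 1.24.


PR^(1/n) = 2.9^(1/1.24) = 2.35994353
eta_v = 1 - 0.041 * (2.35994353 - 1)
eta_v = 0.9442

0.9442


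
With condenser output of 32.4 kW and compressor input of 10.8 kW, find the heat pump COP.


COP_hp = Q_cond / W
COP_hp = 32.4 / 10.8
COP_hp = 3.0

3.0


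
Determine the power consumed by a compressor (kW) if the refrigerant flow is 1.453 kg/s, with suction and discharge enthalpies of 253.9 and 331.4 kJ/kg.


dh = 331.4 - 253.9 = 77.5 kJ/kg
W = m_dot * dh = 1.453 * 77.5 = 112.61 kW

112.61


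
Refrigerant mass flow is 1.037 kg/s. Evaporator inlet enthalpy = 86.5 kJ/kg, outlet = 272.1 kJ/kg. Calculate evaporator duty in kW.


dh = 272.1 - 86.5 = 185.6 kJ/kg
Q_evap = m_dot * dh = 1.037 * 185.6
Q_evap = 192.47 kW

192.47


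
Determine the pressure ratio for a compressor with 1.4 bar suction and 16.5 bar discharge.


PR = P_high / P_low
PR = 16.5 / 1.4
PR = 11.786

11.786


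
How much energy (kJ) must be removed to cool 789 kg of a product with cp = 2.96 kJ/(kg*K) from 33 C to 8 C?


dT = 33 - (8) = 25 K
Q = m * cp * dT = 789 * 2.96 * 25
Q = 58386 kJ

58386


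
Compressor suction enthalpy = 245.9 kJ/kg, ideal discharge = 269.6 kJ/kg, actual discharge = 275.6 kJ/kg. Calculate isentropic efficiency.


dh_ideal = 269.6 - 245.9 = 23.7 kJ/kg
dh_actual = 275.6 - 245.9 = 29.7 kJ/kg
eta_s = dh_ideal / dh_actual = 23.7 / 29.7
eta_s = 0.798

0.798


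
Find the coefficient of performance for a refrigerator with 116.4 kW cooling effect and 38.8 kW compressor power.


COP = Q_evap / W
COP = 116.4 / 38.8
COP = 3.0

3.0


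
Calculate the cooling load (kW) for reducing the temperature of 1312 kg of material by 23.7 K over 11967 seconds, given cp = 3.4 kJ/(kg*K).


Q = m * cp * dT / t
Q = 1312 * 3.4 * 23.7 / 11967
Q = 8.834 kW

8.834


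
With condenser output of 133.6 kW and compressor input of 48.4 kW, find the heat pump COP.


COP_hp = Q_cond / W
COP_hp = 133.6 / 48.4
COP_hp = 2.76

2.76


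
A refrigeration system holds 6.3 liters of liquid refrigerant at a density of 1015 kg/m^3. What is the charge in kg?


Charge = V * rho / 1000
Charge = 6.3 * 1015 / 1000
Charge = 6.39 kg

6.39


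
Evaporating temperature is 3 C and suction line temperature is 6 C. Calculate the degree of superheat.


Superheat = T_suction - T_evap
Superheat = 6 - (3)
Superheat = 3 K

3


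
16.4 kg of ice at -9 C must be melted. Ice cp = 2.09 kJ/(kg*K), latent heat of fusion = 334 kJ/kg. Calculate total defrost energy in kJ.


Sensible heat = cp * dT = 2.09 * 9 = 18.81 kJ/kg
Total per kg = 18.81 + 334 = 352.81 kJ/kg
Q = m * total = 16.4 * 352.81
Q = 5786.1 kJ

5786.1


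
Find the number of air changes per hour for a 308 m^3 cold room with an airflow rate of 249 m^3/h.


ACH = flow / volume
ACH = 249 / 308
ACH = 0.808

0.808


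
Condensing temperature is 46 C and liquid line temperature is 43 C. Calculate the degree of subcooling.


Subcooling = T_cond - T_liquid
Subcooling = 46 - 43
Subcooling = 3 K

3


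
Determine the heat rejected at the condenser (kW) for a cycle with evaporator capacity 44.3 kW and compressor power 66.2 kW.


Q_cond = Q_evap + W
Q_cond = 44.3 + 66.2
Q_cond = 110.5 kW

110.5


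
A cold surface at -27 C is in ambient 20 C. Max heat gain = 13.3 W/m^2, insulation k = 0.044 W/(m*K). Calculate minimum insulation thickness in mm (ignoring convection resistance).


dT = 20 - (-27) = 47 K
thickness = k * dT / q_max * 1000
thickness = 0.044 * 47 / 13.3 * 1000
thickness = 155.5 mm

155.5


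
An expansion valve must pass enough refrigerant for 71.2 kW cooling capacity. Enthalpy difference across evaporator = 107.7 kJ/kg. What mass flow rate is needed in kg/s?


m_dot = Q / dh
m_dot = 71.2 / 107.7
m_dot = 0.6611 kg/s

0.6611


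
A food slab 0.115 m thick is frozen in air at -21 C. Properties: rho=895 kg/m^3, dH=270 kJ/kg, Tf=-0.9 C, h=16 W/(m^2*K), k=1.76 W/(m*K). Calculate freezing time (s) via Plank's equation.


dT = -0.9 - (-21) = 20.1 K
term1 = a/(2h) = 0.115/(2*16) = 0.00359375
term2 = a^2/(8k) = 0.115^2/(8*1.76) = 0.0009392755682
t = rho*dH*1000/dT * (term1 + term2)
t = 895*270*1000/20.1 * (0.00359375 + 0.0009392755682)
t = 54498 s

54498


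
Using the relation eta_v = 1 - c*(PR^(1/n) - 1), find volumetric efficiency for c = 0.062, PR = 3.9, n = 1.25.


PR^(1/n) = 3.9^(1/1.25) = 2.97065136
eta_v = 1 - 0.062 * (2.97065136 - 1)
eta_v = 0.8778

0.8778


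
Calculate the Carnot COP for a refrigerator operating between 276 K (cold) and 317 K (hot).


dT = 317 - 276 = 41 K
COP_carnot = T_cold / dT = 276 / 41
COP_carnot = 6.732

6.732


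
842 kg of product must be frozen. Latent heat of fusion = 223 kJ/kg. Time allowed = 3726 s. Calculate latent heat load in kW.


Q_lat = m * h_fg / t
Q_lat = 842 * 223 / 3726
Q_lat = 50.39 kW

50.39


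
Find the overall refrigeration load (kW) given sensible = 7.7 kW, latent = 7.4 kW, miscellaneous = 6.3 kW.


Q_total = Q_s + Q_l + Q_misc
Q_total = 7.7 + 7.4 + 6.3
Q_total = 21.4 kW

21.4


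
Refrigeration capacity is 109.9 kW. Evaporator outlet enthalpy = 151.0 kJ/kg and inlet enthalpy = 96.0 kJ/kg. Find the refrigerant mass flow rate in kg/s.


dh = 151.0 - 96.0 = 55.0 kJ/kg
m_dot = Q / dh = 109.9 / 55.0 = 1.9982 kg/s

1.9982


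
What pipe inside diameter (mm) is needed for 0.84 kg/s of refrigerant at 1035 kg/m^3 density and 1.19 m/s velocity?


A = m_dot / (rho * v) = 0.84 / (1035 * 1.19) = 0.0006820119352 m^2
d = sqrt(4*A/pi) * 1000
d = 29.5 mm

29.5


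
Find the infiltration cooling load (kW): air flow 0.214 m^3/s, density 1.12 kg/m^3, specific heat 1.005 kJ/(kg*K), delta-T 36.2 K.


Q = V_dot * rho * cp * dT
Q = 0.214 * 1.12 * 1.005 * 36.2
Q = 8.72 kW

8.72


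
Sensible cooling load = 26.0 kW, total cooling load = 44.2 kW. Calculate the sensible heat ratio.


SHR = Q_sensible / Q_total
SHR = 26.0 / 44.2
SHR = 0.588

0.588


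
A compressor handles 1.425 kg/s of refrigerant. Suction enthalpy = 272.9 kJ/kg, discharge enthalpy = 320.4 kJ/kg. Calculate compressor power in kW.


dh = 320.4 - 272.9 = 47.5 kJ/kg
W = m_dot * dh = 1.425 * 47.5 = 67.69 kW

67.69


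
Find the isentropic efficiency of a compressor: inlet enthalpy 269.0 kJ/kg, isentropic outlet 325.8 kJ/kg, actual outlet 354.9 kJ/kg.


dh_ideal = 325.8 - 269.0 = 56.8 kJ/kg
dh_actual = 354.9 - 269.0 = 85.9 kJ/kg
eta_s = dh_ideal / dh_actual = 56.8 / 85.9
eta_s = 0.6612

0.6612


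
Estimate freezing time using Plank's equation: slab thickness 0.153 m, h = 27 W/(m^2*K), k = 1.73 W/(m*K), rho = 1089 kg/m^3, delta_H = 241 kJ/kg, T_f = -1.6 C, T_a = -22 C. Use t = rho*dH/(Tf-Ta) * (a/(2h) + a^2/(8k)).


dT = -1.6 - (-22) = 20.4 K
term1 = a/(2h) = 0.153/(2*27) = 0.002833333333
term2 = a^2/(8k) = 0.153^2/(8*1.73) = 0.001691401734
t = rho*dH*1000/dT * (term1 + term2)
t = 1089*241*1000/20.4 * (0.002833333333 + 0.001691401734)
t = 58211 s

58211


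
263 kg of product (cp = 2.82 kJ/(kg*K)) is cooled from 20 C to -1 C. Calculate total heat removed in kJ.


dT = 20 - (-1) = 21 K
Q = m * cp * dT = 263 * 2.82 * 21
Q = 15575 kJ

15575


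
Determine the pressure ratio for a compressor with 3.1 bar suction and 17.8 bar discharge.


PR = P_high / P_low
PR = 17.8 / 3.1
PR = 5.742

5.742


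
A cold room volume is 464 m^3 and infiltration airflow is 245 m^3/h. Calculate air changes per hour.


ACH = flow / volume
ACH = 245 / 464
ACH = 0.528

0.528


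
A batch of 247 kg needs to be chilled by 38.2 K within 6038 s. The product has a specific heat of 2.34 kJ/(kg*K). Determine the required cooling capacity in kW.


Q = m * cp * dT / t
Q = 247 * 2.34 * 38.2 / 6038
Q = 3.657 kW

3.657


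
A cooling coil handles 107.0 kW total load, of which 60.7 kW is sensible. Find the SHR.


SHR = Q_sensible / Q_total
SHR = 60.7 / 107.0
SHR = 0.567

0.567


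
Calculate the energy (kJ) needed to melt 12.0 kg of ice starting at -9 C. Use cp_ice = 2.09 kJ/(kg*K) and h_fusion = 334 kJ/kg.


Sensible heat = cp * dT = 2.09 * 9 = 18.81 kJ/kg
Total per kg = 18.81 + 334 = 352.81 kJ/kg
Q = m * total = 12.0 * 352.81
Q = 4233.7 kJ

4233.7


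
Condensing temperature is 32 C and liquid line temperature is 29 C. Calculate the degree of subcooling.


Subcooling = T_cond - T_liquid
Subcooling = 32 - 29
Subcooling = 3 K

3


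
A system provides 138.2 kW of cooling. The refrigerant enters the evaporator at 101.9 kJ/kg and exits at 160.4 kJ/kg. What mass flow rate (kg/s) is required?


dh = 160.4 - 101.9 = 58.5 kJ/kg
m_dot = Q / dh = 138.2 / 58.5 = 2.3624 kg/s

2.3624


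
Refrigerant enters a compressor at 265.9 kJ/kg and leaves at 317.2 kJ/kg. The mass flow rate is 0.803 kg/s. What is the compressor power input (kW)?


dh = 317.2 - 265.9 = 51.3 kJ/kg
W = m_dot * dh = 0.803 * 51.3 = 41.19 kW

41.19
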